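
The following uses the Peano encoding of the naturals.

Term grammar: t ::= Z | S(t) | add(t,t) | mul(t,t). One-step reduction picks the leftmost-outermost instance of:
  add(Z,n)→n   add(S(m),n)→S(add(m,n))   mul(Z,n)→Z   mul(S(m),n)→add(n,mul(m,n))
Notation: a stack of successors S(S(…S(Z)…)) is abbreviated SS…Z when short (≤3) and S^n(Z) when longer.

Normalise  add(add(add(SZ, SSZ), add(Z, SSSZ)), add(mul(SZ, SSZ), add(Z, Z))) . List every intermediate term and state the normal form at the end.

Answer: normal form = S^8(Z)  (in 23 steps)

Reduction:
  start: add(add(add(SZ, SSZ), add(Z, SSSZ)), add(mul(SZ, SSZ), add(Z, Z)))
  step 1: add(add(S(add(Z, SSZ)), add(Z, SSSZ)), add(mul(SZ, SSZ), add(Z, Z)))
  step 2: add(S(add(add(Z, SSZ), add(Z, SSSZ))), add(mul(SZ, SSZ), add(Z, Z)))
  step 3: S(add(add(add(Z, SSZ), add(Z, SSSZ)), add(mul(SZ, SSZ), add(Z, Z))))
  step 4: S(add(add(SSZ, add(Z, SSSZ)), add(mul(SZ, SSZ), add(Z, Z))))
  step 5: S(add(S(add(SZ, add(Z, SSSZ))), add(mul(SZ, SSZ), add(Z, Z))))
  step 6: S(S(add(add(SZ, add(Z, SSSZ)), add(mul(SZ, SSZ), add(Z, Z)))))
  step 7: S(S(add(S(add(Z, add(Z, SSSZ))), add(mul(SZ, SSZ), add(Z, Z)))))
  step 8: S(S(S(add(add(Z, add(Z, SSSZ)), add(mul(SZ, SSZ), add(Z, Z))))))
  step 9: S(S(S(add(add(Z, SSSZ), add(mul(SZ, SSZ), add(Z, Z))))))
  step 10: S(S(S(add(SSSZ, add(mul(SZ, SSZ), add(Z, Z))))))
  step 11: S(S(S(S(add(SSZ, add(mul(SZ, SSZ), add(Z, Z)))))))
  step 12: S(S(S(S(S(add(SZ, add(mul(SZ, SSZ), add(Z, Z))))))))
  step 13: S(S(S(S(S(S(add(Z, add(mul(SZ, SSZ), add(Z, Z)))))))))
  step 14: S(S(S(S(S(S(add(mul(SZ, SSZ), add(Z, Z))))))))
  step 15: S(S(S(S(S(S(add(add(SSZ, mul(Z, SSZ)), add(Z, Z))))))))
  step 16: S(S(S(S(S(S(add(S(add(SZ, mul(Z, SSZ))), add(Z, Z))))))))
  step 17: S(S(S(S(S(S(S(add(add(SZ, mul(Z, SSZ)), add(Z, Z)))))))))
  step 18: S(S(S(S(S(S(S(add(S(add(Z, mul(Z, SSZ))), add(Z, Z)))))))))
  step 19: S(S(S(S(S(S(S(S(add(add(Z, mul(Z, SSZ)), add(Z, Z))))))))))
  step 20: S(S(S(S(S(S(S(S(add(mul(Z, SSZ), add(Z, Z))))))))))
  step 21: S(S(S(S(S(S(S(S(add(Z, add(Z, Z))))))))))
  step 22: S(S(S(S(S(S(S(S(add(Z, Z)))))))))
  step 23: S^8(Z)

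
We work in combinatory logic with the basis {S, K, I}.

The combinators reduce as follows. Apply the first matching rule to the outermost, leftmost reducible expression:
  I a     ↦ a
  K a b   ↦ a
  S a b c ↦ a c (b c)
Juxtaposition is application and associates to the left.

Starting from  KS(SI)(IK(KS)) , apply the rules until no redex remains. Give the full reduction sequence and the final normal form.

  start: KS(SI)(IK(KS))
  [1] S(IK(KS))
  [2] S(K(KS))

Answer: normal form = S(K(KS))  (in 2 steps)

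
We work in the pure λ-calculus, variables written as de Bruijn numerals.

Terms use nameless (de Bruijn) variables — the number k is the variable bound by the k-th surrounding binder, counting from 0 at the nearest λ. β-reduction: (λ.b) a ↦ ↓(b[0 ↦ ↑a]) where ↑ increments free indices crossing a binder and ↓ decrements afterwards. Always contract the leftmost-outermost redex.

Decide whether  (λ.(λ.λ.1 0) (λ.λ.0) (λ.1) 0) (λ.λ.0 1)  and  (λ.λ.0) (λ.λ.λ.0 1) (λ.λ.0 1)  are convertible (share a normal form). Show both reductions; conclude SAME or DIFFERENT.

Term A:
  start: (λ.(λ.λ.1 0) (λ.λ.0) (λ.1) 0) (λ.λ.0 1)
  [1] (λ.λ.1 0) (λ.λ.0) (λ.λ.λ.0 1) (λ.λ.0 1)
  [2] (λ.(λ.λ.0) 0) (λ.λ.λ.0 1) (λ.λ.0 1)
  [3] (λ.λ.0) (λ.λ.λ.0 1) (λ.λ.0 1)
  [4] (λ.0) (λ.λ.0 1)
  [5] λ.λ.0 1

Term B:
  start: (λ.λ.0) (λ.λ.λ.0 1) (λ.λ.0 1)
  [1] (λ.0) (λ.λ.0 1)
  [2] λ.λ.0 1

Answer: SAME — A ⇓ λ.λ.0 1, B ⇓ λ.λ.0 1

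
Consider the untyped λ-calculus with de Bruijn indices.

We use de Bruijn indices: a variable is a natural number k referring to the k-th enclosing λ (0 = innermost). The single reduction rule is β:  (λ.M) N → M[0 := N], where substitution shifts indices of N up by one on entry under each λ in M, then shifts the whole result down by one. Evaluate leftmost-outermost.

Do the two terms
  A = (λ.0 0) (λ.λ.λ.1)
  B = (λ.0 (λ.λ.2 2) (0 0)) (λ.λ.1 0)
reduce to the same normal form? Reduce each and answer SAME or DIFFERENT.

Answer: DIFFERENT — A ⇓ λ.λ.1, B ⇓ λ.λ.λ.1 0

Derivation:
Term A:
  start: (λ.0 0) (λ.λ.λ.1)
  →1  (λ.λ.λ.1) (λ.λ.λ.1)
  →2  λ.λ.1

Term B:
  start: (λ.0 (λ.λ.2 2) (0 0)) (λ.λ.1 0)
  →1  (λ.λ.1 0) (λ.λ.(λ.λ.1 0) (λ.λ.1 0)) ((λ.λ.1 0) (λ.λ.1 0))
  →2  (λ.(λ.λ.(λ.λ.1 0) (λ.λ.1 0)) 0) ((λ.λ.1 0) (λ.λ.1 0))
  →3  (λ.λ.(λ.λ.1 0) (λ.λ.1 0)) ((λ.λ.1 0) (λ.λ.1 0))
  →4  λ.(λ.λ.1 0) (λ.λ.1 0)
  →5  λ.λ.(λ.λ.1 0) 0
  →6  λ.λ.λ.1 0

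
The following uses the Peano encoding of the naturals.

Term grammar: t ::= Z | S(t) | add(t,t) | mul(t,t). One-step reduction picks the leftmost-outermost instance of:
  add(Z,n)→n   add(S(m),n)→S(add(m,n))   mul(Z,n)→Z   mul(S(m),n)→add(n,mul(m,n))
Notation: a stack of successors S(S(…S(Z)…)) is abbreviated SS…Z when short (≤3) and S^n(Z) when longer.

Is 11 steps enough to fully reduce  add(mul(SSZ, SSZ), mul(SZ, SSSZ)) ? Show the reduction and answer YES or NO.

Answer: NO — after 11 steps the term is S(S(S(S(add(add(Z, mul(Z, SSZ)), mul(SZ, SSSZ)))))), not yet normal

Working:
  start: add(mul(SSZ, SSZ), mul(SZ, SSSZ))
  [1] add(add(SSZ, mul(SZ, SSZ)), mul(SZ, SSSZ))
  [2] add(S(add(SZ, mul(SZ, SSZ))), mul(SZ, SSSZ))
  [3] S(add(add(SZ, mul(SZ, SSZ)), mul(SZ, SSSZ)))
  [4] S(add(S(add(Z, mul(SZ, SSZ))), mul(SZ, SSSZ)))
  [5] S(S(add(add(Z, mul(SZ, SSZ)), mul(SZ, SSSZ))))
  [6] S(S(add(mul(SZ, SSZ), mul(SZ, SSSZ))))
  [7] S(S(add(add(SSZ, mul(Z, SSZ)), mul(SZ, SSSZ))))
  [8] S(S(add(S(add(SZ, mul(Z, SSZ))), mul(SZ, SSSZ))))
  [9] S(S(S(add(add(SZ, mul(Z, SSZ)), mul(SZ, SSSZ)))))
  [10] S(S(S(add(S(add(Z, mul(Z, SSZ))), mul(SZ, SSSZ)))))
  [11] S(S(S(S(add(add(Z, mul(Z, SSZ)), mul(SZ, SSSZ))))))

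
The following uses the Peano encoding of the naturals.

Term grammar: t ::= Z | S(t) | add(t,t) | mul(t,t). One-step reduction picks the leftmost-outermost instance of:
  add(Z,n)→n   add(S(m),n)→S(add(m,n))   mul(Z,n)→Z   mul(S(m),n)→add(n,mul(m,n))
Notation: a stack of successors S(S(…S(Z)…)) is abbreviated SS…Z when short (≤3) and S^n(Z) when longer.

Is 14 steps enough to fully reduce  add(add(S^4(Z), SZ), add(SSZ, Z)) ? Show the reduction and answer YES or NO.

  start: add(add(S^4(Z), SZ), add(SSZ, Z))
  step 1: add(S(add(SSSZ, SZ)), add(SSZ, Z))
  step 2: S(add(add(SSSZ, SZ), add(SSZ, Z)))
  step 3: S(add(S(add(SSZ, SZ)), add(SSZ, Z)))
  step 4: S(S(add(add(SSZ, SZ), add(SSZ, Z))))
  step 5: S(S(add(S(add(SZ, SZ)), add(SSZ, Z))))
  step 6: S(S(S(add(add(SZ, SZ), add(SSZ, Z)))))
  step 7: S(S(S(add(S(add(Z, SZ)), add(SSZ, Z)))))
  step 8: S(S(S(S(add(add(Z, SZ), add(SSZ, Z))))))
  step 9: S(S(S(S(add(SZ, add(SSZ, Z))))))
  step 10: S(S(S(S(S(add(Z, add(SSZ, Z)))))))
  step 11: S(S(S(S(S(add(SSZ, Z))))))
  step 12: S(S(S(S(S(S(add(SZ, Z)))))))
  step 13: S(S(S(S(S(S(S(add(Z, Z))))))))
  step 14: S^7(Z)

Answer: YES — reaches normal form S^7(Z) in 14 ≤ 14 steps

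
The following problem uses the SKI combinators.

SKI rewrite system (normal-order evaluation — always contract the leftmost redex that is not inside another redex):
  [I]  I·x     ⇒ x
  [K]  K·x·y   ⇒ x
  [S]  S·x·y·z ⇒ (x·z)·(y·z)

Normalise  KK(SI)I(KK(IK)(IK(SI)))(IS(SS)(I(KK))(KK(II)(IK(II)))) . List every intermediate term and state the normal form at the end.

  start: KK(SI)I(KK(IK)(IK(SI)))(IS(SS)(I(KK))(KK(II)(IK(II))))
  step 1: KI(KK(IK)(IK(SI)))(IS(SS)(I(KK))(KK(II)(IK(II))))
  step 2: I(IS(SS)(I(KK))(KK(II)(IK(II))))
  step 3: IS(SS)(I(KK))(KK(II)(IK(II)))
  step 4: S(SS)(I(KK))(KK(II)(IK(II)))
  step 5: SS(KK(II)(IK(II)))(I(KK)(KK(II)(IK(II))))
  step 6: S(I(KK)(KK(II)(IK(II))))(KK(II)(IK(II))(I(KK)(KK(II)(IK(II)))))
  step 7: S(KK(KK(II)(IK(II))))(KK(II)(IK(II))(I(KK)(KK(II)(IK(II)))))
  step 8: SK(KK(II)(IK(II))(I(KK)(KK(II)(IK(II)))))
  step 9: SK(K(IK(II))(I(KK)(KK(II)(IK(II)))))
  step 10: SK(IK(II))
  step 11: SK(K(II))
  step 12: SK(KI)

Answer: normal form = SK(KI)  (in 12 steps)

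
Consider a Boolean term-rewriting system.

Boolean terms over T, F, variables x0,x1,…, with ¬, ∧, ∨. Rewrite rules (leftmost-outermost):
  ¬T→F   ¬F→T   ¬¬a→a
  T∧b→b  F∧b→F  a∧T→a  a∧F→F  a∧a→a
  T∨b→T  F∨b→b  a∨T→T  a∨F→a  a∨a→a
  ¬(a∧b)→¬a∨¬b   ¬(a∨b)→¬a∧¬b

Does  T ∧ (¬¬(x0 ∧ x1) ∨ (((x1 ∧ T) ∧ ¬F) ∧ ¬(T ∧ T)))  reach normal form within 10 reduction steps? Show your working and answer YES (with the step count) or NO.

  start: T ∧ (¬¬(x0 ∧ x1) ∨ (((x1 ∧ T) ∧ ¬F) ∧ ¬(T ∧ T)))
  step 1: ¬¬(x0 ∧ x1) ∨ (((x1 ∧ T) ∧ ¬F) ∧ ¬(T ∧ T))
  step 2: (x0 ∧ x1) ∨ (((x1 ∧ T) ∧ ¬F) ∧ ¬(T ∧ T))
  step 3: (x0 ∧ x1) ∨ ((x1 ∧ ¬F) ∧ ¬(T ∧ T))
  step 4: (x0 ∧ x1) ∨ ((x1 ∧ T) ∧ ¬(T ∧ T))
  step 5: (x0 ∧ x1) ∨ (x1 ∧ ¬(T ∧ T))
  step 6: (x0 ∧ x1) ∨ (x1 ∧ (¬T ∨ ¬T))
  step 7: (x0 ∧ x1) ∨ (x1 ∧ ¬T)
  step 8: (x0 ∧ x1) ∨ (x1 ∧ F)
  step 9: (x0 ∧ x1) ∨ F
  step 10: x0 ∧ x1

Answer: YES — reaches normal form x0 ∧ x1 in 10 ≤ 10 steps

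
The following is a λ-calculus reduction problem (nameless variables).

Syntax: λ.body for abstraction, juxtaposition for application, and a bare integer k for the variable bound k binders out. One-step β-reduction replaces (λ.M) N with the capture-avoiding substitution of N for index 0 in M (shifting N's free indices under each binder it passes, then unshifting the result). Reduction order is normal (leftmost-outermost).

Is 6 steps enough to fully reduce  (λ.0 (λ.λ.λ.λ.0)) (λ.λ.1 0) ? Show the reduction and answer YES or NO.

  start: (λ.0 (λ.λ.λ.λ.0)) (λ.λ.1 0)
  [1] (λ.λ.1 0) (λ.λ.λ.λ.0)
  [2] λ.(λ.λ.λ.λ.0) 0
  [3] λ.λ.λ.λ.0

Answer: YES — reaches normal form λ.λ.λ.λ.0 in 3 ≤ 6 steps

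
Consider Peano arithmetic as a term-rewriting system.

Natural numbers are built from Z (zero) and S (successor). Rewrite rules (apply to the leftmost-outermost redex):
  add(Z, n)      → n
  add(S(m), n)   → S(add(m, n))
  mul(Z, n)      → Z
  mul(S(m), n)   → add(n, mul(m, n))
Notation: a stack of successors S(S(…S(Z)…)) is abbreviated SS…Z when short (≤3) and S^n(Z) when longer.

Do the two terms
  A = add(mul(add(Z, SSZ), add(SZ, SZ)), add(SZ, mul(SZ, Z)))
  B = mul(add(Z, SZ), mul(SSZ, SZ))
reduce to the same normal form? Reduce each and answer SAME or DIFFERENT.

Term A:
  start: add(mul(add(Z, SSZ), add(SZ, SZ)), add(SZ, mul(SZ, Z)))
  [1] add(mul(SSZ, add(SZ, SZ)), add(SZ, mul(SZ, Z)))
  [2] add(add(add(SZ, SZ), mul(SZ, add(SZ, SZ))), add(SZ, mul(SZ, Z)))
  [3] add(add(S(add(Z, SZ)), mul(SZ, add(SZ, SZ))), add(SZ, mul(SZ, Z)))
  [4] add(S(add(add(Z, SZ), mul(SZ, add(SZ, SZ)))), add(SZ, mul(SZ, Z)))
  [5] S(add(add(add(Z, SZ), mul(SZ, add(SZ, SZ))), add(SZ, mul(SZ, Z))))
  [6] S(add(add(SZ, mul(SZ, add(SZ, SZ))), add(SZ, mul(SZ, Z))))
  [7] S(add(S(add(Z, mul(SZ, add(SZ, SZ)))), add(SZ, mul(SZ, Z))))
  [8] S(S(add(add(Z, mul(SZ, add(SZ, SZ))), add(SZ, mul(SZ, Z)))))
  [9] S(S(add(mul(SZ, add(SZ, SZ)), add(SZ, mul(SZ, Z)))))
  [10] S(S(add(add(add(SZ, SZ), mul(Z, add(SZ, SZ))), add(SZ, mul(SZ, Z)))))
  [11] S(S(add(add(S(add(Z, SZ)), mul(Z, add(SZ, SZ))), add(SZ, mul(SZ, Z)))))
  [12] S(S(add(S(add(add(Z, SZ), mul(Z, add(SZ, SZ)))), add(SZ, mul(SZ, Z)))))
  [13] S(S(S(add(add(add(Z, SZ), mul(Z, add(SZ, SZ))), add(SZ, mul(SZ, Z))))))
  [14] S(S(S(add(add(SZ, mul(Z, add(SZ, SZ))), add(SZ, mul(SZ, Z))))))
  [15] S(S(S(add(S(add(Z, mul(Z, add(SZ, SZ)))), add(SZ, mul(SZ, Z))))))
  [16] S(S(S(S(add(add(Z, mul(Z, add(SZ, SZ))), add(SZ, mul(SZ, Z)))))))
  [17] S(S(S(S(add(mul(Z, add(SZ, SZ)), add(SZ, mul(SZ, Z)))))))
  [18] S(S(S(S(add(Z, add(SZ, mul(SZ, Z)))))))
  [19] S(S(S(S(add(SZ, mul(SZ, Z))))))
  [20] S(S(S(S(S(add(Z, mul(SZ, Z)))))))
  [21] S(S(S(S(S(mul(SZ, Z))))))
  [22] S(S(S(S(S(add(Z, mul(Z, Z)))))))
  [23] S(S(S(S(S(mul(Z, Z))))))
  [24] S^5(Z)

Term B:
  start: mul(add(Z, SZ), mul(SSZ, SZ))
  [1] mul(SZ, mul(SSZ, SZ))
  [2] add(mul(SSZ, SZ), mul(Z, mul(SSZ, SZ)))
  [3] add(add(SZ, mul(SZ, SZ)), mul(Z, mul(SSZ, SZ)))
  [4] add(S(add(Z, mul(SZ, SZ))), mul(Z, mul(SSZ, SZ)))
  [5] S(add(add(Z, mul(SZ, SZ)), mul(Z, mul(SSZ, SZ))))
  [6] S(add(mul(SZ, SZ), mul(Z, mul(SSZ, SZ))))
  [7] S(add(add(SZ, mul(Z, SZ)), mul(Z, mul(SSZ, SZ))))
  [8] S(add(S(add(Z, mul(Z, SZ))), mul(Z, mul(SSZ, SZ))))
  [9] S(S(add(add(Z, mul(Z, SZ)), mul(Z, mul(SSZ, SZ)))))
  [10] S(S(add(mul(Z, SZ), mul(Z, mul(SSZ, SZ)))))
  [11] S(S(add(Z, mul(Z, mul(SSZ, SZ)))))
  [12] S(S(mul(Z, mul(SSZ, SZ))))
  [13] SSZ

Answer: DIFFERENT — A ⇓ S^5(Z), B ⇓ SSZ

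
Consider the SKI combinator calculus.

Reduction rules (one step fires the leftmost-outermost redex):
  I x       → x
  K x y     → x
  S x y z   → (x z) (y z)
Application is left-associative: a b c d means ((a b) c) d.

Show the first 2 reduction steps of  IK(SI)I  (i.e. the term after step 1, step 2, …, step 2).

Answer: after 2 steps: SI

Working:
  start: IK(SI)I
  step 1: K(SI)I
  step 2: SI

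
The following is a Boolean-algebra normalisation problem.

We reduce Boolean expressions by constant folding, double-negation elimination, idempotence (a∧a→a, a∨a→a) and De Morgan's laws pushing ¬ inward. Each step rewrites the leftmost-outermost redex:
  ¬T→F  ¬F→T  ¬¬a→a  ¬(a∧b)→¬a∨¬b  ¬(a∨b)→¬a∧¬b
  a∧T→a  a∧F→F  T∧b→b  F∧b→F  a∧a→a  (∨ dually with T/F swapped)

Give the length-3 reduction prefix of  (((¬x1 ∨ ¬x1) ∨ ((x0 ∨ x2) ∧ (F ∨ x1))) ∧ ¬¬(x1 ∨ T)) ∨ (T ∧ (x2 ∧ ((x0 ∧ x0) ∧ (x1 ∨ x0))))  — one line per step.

Answer: after 3 steps: ((¬x1 ∨ ((x0 ∨ x2) ∧ x1)) ∧ (x1 ∨ T)) ∨ (T ∧ (x2 ∧ ((x0 ∧ x0) ∧ (x1 ∨ x0))))

Derivation:
  start: (((¬x1 ∨ ¬x1) ∨ ((x0 ∨ x2) ∧ (F ∨ x1))) ∧ ¬¬(x1 ∨ T)) ∨ (T ∧ (x2 ∧ ((x0 ∧ x0) ∧ (x1 ∨ x0))))
  →1  ((¬x1 ∨ ((x0 ∨ x2) ∧ (F ∨ x1))) ∧ ¬¬(x1 ∨ T)) ∨ (T ∧ (x2 ∧ ((x0 ∧ x0) ∧ (x1 ∨ x0))))
  →2  ((¬x1 ∨ ((x0 ∨ x2) ∧ x1)) ∧ ¬¬(x1 ∨ T)) ∨ (T ∧ (x2 ∧ ((x0 ∧ x0) ∧ (x1 ∨ x0))))
  →3  ((¬x1 ∨ ((x0 ∨ x2) ∧ x1)) ∧ (x1 ∨ T)) ∨ (T ∧ (x2 ∧ ((x0 ∧ x0) ∧ (x1 ∨ x0))))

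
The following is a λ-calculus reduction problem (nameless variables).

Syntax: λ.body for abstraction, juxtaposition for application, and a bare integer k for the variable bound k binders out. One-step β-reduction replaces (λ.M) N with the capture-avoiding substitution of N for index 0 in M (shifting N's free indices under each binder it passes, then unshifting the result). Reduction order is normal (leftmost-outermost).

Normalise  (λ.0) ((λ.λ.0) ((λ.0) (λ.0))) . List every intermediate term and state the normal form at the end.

Answer: normal form = λ.0  (in 2 steps)

Reduction:
  start: (λ.0) ((λ.λ.0) ((λ.0) (λ.0)))
  [1] (λ.λ.0) ((λ.0) (λ.0))
  [2] λ.0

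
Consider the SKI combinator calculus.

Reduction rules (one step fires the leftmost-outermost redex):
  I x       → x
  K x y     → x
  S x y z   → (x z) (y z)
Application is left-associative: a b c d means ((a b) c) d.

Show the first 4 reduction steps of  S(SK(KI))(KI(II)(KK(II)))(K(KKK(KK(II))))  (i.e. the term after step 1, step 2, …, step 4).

Answer: after 4 steps: KKK(KK(II))

Working:
  start: S(SK(KI))(KI(II)(KK(II)))(K(KKK(KK(II))))
  step 1: SK(KI)(K(KKK(KK(II))))(KI(II)(KK(II))(K(KKK(KK(II)))))
  step 2: K(K(KKK(KK(II))))(KI(K(KKK(KK(II)))))(KI(II)(KK(II))(K(KKK(KK(II)))))
  step 3: K(KKK(KK(II)))(KI(II)(KK(II))(K(KKK(KK(II)))))
  step 4: KKK(KK(II))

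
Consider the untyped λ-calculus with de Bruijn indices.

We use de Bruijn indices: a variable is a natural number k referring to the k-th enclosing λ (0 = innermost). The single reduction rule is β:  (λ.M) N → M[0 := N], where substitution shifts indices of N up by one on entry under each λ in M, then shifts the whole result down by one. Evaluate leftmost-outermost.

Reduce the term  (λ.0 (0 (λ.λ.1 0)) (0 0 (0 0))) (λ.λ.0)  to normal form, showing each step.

Answer: normal form = λ.0  (in 6 steps)

Derivation:
  start: (λ.0 (0 (λ.λ.1 0)) (0 0 (0 0))) (λ.λ.0)
  step 1: (λ.λ.0) ((λ.λ.0) (λ.λ.1 0)) ((λ.λ.0) (λ.λ.0) ((λ.λ.0) (λ.λ.0)))
  step 2: (λ.0) ((λ.λ.0) (λ.λ.0) ((λ.λ.0) (λ.λ.0)))
  step 3: (λ.λ.0) (λ.λ.0) ((λ.λ.0) (λ.λ.0))
  step 4: (λ.0) ((λ.λ.0) (λ.λ.0))
  step 5: (λ.λ.0) (λ.λ.0)
  step 6: λ.0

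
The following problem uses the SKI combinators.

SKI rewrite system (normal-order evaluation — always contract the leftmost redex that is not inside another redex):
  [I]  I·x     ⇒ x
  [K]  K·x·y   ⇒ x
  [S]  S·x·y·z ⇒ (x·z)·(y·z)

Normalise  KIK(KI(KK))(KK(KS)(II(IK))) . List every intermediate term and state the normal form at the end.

  start: KIK(KI(KK))(KK(KS)(II(IK)))
  →1  I(KI(KK))(KK(KS)(II(IK)))
  →2  KI(KK)(KK(KS)(II(IK)))
  →3  I(KK(KS)(II(IK)))
  →4  KK(KS)(II(IK))
  →5  K(II(IK))
  →6  K(I(IK))
  →7  K(IK)
  →8  KK

Answer: normal form = KK  (in 8 steps)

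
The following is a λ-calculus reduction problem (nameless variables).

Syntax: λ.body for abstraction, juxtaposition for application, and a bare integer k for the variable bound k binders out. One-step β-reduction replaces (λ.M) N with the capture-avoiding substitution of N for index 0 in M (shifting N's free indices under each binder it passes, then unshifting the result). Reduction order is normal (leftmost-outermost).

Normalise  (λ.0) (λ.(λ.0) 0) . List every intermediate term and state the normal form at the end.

Answer: normal form = λ.0  (in 2 steps)

Derivation:
  start: (λ.0) (λ.(λ.0) 0)
  step 1: λ.(λ.0) 0
  step 2: λ.0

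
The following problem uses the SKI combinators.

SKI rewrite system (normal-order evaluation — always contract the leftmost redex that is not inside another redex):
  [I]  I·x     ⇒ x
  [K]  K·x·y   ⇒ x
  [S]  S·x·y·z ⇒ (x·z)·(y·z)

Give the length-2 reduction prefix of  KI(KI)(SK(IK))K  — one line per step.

  start: KI(KI)(SK(IK))K
  →1  I(SK(IK))K
  →2  SK(IK)K

Answer: after 2 steps: SK(IK)K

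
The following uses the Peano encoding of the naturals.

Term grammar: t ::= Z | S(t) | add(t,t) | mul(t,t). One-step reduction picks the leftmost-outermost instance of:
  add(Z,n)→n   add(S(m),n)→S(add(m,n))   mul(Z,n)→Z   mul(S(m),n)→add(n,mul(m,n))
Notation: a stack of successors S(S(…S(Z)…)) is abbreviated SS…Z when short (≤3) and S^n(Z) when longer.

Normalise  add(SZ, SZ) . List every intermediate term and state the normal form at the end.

  start: add(SZ, SZ)
  step 1: S(add(Z, SZ))
  step 2: SSZ

Answer: normal form = SSZ  (in 2 steps)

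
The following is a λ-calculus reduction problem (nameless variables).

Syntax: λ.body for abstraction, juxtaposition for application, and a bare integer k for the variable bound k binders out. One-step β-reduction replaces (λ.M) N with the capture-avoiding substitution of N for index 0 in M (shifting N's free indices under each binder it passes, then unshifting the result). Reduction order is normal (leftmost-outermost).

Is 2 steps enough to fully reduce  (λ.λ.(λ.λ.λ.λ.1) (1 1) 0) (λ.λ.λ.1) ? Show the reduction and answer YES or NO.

  start: (λ.λ.(λ.λ.λ.λ.1) (1 1) 0) (λ.λ.λ.1)
  step 1: λ.(λ.λ.λ.λ.1) ((λ.λ.λ.1) (λ.λ.λ.1)) 0
  step 2: λ.(λ.λ.λ.1) 0

Answer: NO — after 2 steps the term is λ.(λ.λ.λ.1) 0, not yet normal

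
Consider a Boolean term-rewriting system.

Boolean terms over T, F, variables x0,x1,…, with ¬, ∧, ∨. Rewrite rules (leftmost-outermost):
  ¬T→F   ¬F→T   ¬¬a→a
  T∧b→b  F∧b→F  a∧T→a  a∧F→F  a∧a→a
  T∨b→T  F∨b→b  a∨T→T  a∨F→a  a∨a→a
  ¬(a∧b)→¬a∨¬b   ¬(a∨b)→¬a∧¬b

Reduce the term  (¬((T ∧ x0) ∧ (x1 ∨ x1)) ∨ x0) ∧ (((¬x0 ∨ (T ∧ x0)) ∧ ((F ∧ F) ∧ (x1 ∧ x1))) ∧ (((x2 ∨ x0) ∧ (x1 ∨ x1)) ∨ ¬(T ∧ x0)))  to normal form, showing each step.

Answer: normal form = F  (in 12 steps)

Working:
  start: (¬((T ∧ x0) ∧ (x1 ∨ x1)) ∨ x0) ∧ (((¬x0 ∨ (T ∧ x0)) ∧ ((F ∧ F) ∧ (x1 ∧ x1))) ∧ (((x2 ∨ x0) ∧ (x1 ∨ x1)) ∨ ¬(T ∧ x0)))
  [1] ((¬(T ∧ x0) ∨ ¬(x1 ∨ x1)) ∨ x0) ∧ (((¬x0 ∨ (T ∧ x0)) ∧ ((F ∧ F) ∧ (x1 ∧ x1))) ∧ (((x2 ∨ x0) ∧ (x1 ∨ x1)) ∨ ¬(T ∧ x0)))
  [2] (((¬T ∨ ¬x0) ∨ ¬(x1 ∨ x1)) ∨ x0) ∧ (((¬x0 ∨ (T ∧ x0)) ∧ ((F ∧ F) ∧ (x1 ∧ x1))) ∧ (((x2 ∨ x0) ∧ (x1 ∨ x1)) ∨ ¬(T ∧ x0)))
  [3] (((F ∨ ¬x0) ∨ ¬(x1 ∨ x1)) ∨ x0) ∧ (((¬x0 ∨ (T ∧ x0)) ∧ ((F ∧ F) ∧ (x1 ∧ x1))) ∧ (((x2 ∨ x0) ∧ (x1 ∨ x1)) ∨ ¬(T ∧ x0)))
  [4] ((¬x0 ∨ ¬(x1 ∨ x1)) ∨ x0) ∧ (((¬x0 ∨ (T ∧ x0)) ∧ ((F ∧ F) ∧ (x1 ∧ x1))) ∧ (((x2 ∨ x0) ∧ (x1 ∨ x1)) ∨ ¬(T ∧ x0)))
  [5] ((¬x0 ∨ (¬x1 ∧ ¬x1)) ∨ x0) ∧ (((¬x0 ∨ (T ∧ x0)) ∧ ((F ∧ F) ∧ (x1 ∧ x1))) ∧ (((x2 ∨ x0) ∧ (x1 ∨ x1)) ∨ ¬(T ∧ x0)))
  [6] ((¬x0 ∨ ¬x1) ∨ x0) ∧ (((¬x0 ∨ (T ∧ x0)) ∧ ((F ∧ F) ∧ (x1 ∧ x1))) ∧ (((x2 ∨ x0) ∧ (x1 ∨ x1)) ∨ ¬(T ∧ x0)))
  [7] ((¬x0 ∨ ¬x1) ∨ x0) ∧ (((¬x0 ∨ x0) ∧ ((F ∧ F) ∧ (x1 ∧ x1))) ∧ (((x2 ∨ x0) ∧ (x1 ∨ x1)) ∨ ¬(T ∧ x0)))
  [8] ((¬x0 ∨ ¬x1) ∨ x0) ∧ (((¬x0 ∨ x0) ∧ (F ∧ (x1 ∧ x1))) ∧ (((x2 ∨ x0) ∧ (x1 ∨ x1)) ∨ ¬(T ∧ x0)))
  [9] ((¬x0 ∨ ¬x1) ∨ x0) ∧ (((¬x0 ∨ x0) ∧ F) ∧ (((x2 ∨ x0) ∧ (x1 ∨ x1)) ∨ ¬(T ∧ x0)))
  [10] ((¬x0 ∨ ¬x1) ∨ x0) ∧ (F ∧ (((x2 ∨ x0) ∧ (x1 ∨ x1)) ∨ ¬(T ∧ x0)))
  [11] ((¬x0 ∨ ¬x1) ∨ x0) ∧ F
  [12] F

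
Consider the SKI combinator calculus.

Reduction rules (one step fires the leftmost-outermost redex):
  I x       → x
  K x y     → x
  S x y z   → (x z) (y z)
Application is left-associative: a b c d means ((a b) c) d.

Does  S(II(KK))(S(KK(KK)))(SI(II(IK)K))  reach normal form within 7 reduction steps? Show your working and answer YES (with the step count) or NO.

Answer: NO — after 7 steps the term is K(SK(SI(IKK))), not yet normal

Derivation:
  start: S(II(KK))(S(KK(KK)))(SI(II(IK)K))
  [1] II(KK)(SI(II(IK)K))(S(KK(KK))(SI(II(IK)K)))
  [2] I(KK)(SI(II(IK)K))(S(KK(KK))(SI(II(IK)K)))
  [3] KK(SI(II(IK)K))(S(KK(KK))(SI(II(IK)K)))
  [4] K(S(KK(KK))(SI(II(IK)K)))
  [5] K(SK(SI(II(IK)K)))
  [6] K(SK(SI(I(IK)K)))
  [7] K(SK(SI(IKK)))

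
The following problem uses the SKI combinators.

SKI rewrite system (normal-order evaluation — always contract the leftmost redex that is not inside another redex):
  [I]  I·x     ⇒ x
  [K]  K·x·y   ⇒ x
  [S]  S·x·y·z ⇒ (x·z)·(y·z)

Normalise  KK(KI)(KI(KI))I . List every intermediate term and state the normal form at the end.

Answer: normal form = I  (in 3 steps)

Reduction:
  start: KK(KI)(KI(KI))I
  →1  K(KI(KI))I
  →2  KI(KI)
  →3  I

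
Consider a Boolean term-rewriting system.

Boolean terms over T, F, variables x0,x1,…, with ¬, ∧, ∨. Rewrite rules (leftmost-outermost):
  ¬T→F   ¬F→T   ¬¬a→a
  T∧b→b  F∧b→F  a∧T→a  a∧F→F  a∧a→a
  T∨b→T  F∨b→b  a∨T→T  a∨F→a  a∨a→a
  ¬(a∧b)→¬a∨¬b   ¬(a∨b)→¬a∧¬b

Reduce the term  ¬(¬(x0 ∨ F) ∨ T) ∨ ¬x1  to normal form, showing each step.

Answer: normal form = ¬x1  (in 6 steps)

Working:
  start: ¬(¬(x0 ∨ F) ∨ T) ∨ ¬x1
  step 1: (¬¬(x0 ∨ F) ∧ ¬T) ∨ ¬x1
  step 2: ((x0 ∨ F) ∧ ¬T) ∨ ¬x1
  step 3: (x0 ∧ ¬T) ∨ ¬x1
  step 4: (x0 ∧ F) ∨ ¬x1
  step 5: F ∨ ¬x1
  step 6: ¬x1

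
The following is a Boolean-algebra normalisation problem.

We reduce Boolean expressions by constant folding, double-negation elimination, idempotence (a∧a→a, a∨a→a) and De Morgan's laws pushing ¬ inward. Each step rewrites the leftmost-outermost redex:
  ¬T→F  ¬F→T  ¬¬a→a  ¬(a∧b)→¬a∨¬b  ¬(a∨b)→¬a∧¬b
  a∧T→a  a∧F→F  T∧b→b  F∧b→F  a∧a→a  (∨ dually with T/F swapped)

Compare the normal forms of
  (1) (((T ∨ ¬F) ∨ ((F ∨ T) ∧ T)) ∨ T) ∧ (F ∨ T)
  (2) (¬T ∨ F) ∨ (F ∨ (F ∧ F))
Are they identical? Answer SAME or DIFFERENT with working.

Answer: DIFFERENT — A ⇓ T, B ⇓ F

Reduction:
Term A:
  start: (((T ∨ ¬F) ∨ ((F ∨ T) ∧ T)) ∨ T) ∧ (F ∨ T)
  step 1: T ∧ (F ∨ T)
  step 2: F ∨ T
  step 3: T

Term B:
  start: (¬T ∨ F) ∨ (F ∨ (F ∧ F))
  step 1: ¬T ∨ (F ∨ (F ∧ F))
  step 2: F ∨ (F ∨ (F ∧ F))
  step 3: F ∨ (F ∧ F)
  step 4: F ∧ F
  step 5: F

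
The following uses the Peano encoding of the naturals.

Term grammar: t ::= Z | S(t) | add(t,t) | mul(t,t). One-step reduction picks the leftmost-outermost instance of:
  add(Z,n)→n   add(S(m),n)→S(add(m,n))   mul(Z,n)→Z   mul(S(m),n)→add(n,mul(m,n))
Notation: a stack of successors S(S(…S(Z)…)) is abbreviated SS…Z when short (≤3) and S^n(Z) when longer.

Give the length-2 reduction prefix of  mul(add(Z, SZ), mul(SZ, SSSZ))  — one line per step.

Answer: after 2 steps: add(mul(SZ, SSSZ), mul(Z, mul(SZ, SSSZ)))

Reduction:
  start: mul(add(Z, SZ), mul(SZ, SSSZ))
  step 1: mul(SZ, mul(SZ, SSSZ))
  step 2: add(mul(SZ, SSSZ), mul(Z, mul(SZ, SSSZ)))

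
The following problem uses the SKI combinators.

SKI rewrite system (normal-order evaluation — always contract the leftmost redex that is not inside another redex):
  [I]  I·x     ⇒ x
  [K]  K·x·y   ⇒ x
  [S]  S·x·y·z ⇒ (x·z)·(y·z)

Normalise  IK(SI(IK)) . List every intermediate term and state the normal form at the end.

  start: IK(SI(IK))
  [1] K(SI(IK))
  [2] K(SIK)

Answer: normal form = K(SIK)  (in 2 steps)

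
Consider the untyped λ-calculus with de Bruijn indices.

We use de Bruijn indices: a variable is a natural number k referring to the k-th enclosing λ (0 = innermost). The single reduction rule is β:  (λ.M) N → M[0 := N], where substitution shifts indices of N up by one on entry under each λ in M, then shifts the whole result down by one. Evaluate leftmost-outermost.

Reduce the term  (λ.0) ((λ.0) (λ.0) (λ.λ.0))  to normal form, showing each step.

Answer: normal form = λ.λ.0  (in 3 steps)

Reduction:
  start: (λ.0) ((λ.0) (λ.0) (λ.λ.0))
  [1] (λ.0) (λ.0) (λ.λ.0)
  [2] (λ.0) (λ.λ.0)
  [3] λ.λ.0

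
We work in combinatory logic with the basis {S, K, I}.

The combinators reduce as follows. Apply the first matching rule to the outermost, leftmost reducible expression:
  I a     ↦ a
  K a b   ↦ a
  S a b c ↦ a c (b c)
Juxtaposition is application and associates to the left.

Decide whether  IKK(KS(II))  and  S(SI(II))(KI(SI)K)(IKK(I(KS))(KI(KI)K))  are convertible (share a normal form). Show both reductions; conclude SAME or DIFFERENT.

Term A:
  start: IKK(KS(II))
  [1] KK(KS(II))
  [2] K

Term B:
  start: S(SI(II))(KI(SI)K)(IKK(I(KS))(KI(KI)K))
  [1] SI(II)(IKK(I(KS))(KI(KI)K))(KI(SI)K(IKK(I(KS))(KI(KI)K)))
  [2] I(IKK(I(KS))(KI(KI)K))(II(IKK(I(KS))(KI(KI)K)))(KI(SI)K(IKK(I(KS))(KI(KI)K)))
  [3] IKK(I(KS))(KI(KI)K)(II(IKK(I(KS))(KI(KI)K)))(KI(SI)K(IKK(I(KS))(KI(KI)K)))
  [4] KK(I(KS))(KI(KI)K)(II(IKK(I(KS))(KI(KI)K)))(KI(SI)K(IKK(I(KS))(KI(KI)K)))
  [5] K(KI(KI)K)(II(IKK(I(KS))(KI(KI)K)))(KI(SI)K(IKK(I(KS))(KI(KI)K)))
  [6] KI(KI)K(KI(SI)K(IKK(I(KS))(KI(KI)K)))
  [7] IK(KI(SI)K(IKK(I(KS))(KI(KI)K)))
  [8] K(KI(SI)K(IKK(I(KS))(KI(KI)K)))
  [9] K(IK(IKK(I(KS))(KI(KI)K)))
  [10] K(K(IKK(I(KS))(KI(KI)K)))
  [11] K(K(KK(I(KS))(KI(KI)K)))
  [12] K(K(K(KI(KI)K)))
  [13] K(K(K(IK)))
  [14] K(K(KK))

Answer: DIFFERENT — A ⇓ K, B ⇓ K(K(KK))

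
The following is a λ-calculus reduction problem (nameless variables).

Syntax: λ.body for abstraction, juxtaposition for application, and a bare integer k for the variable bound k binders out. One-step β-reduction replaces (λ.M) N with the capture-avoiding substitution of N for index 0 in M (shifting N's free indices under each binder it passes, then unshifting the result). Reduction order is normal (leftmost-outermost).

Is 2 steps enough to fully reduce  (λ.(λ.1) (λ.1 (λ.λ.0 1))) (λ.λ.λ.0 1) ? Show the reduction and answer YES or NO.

Answer: YES — reaches normal form λ.λ.λ.0 1 in 2 ≤ 2 steps

Working:
  start: (λ.(λ.1) (λ.1 (λ.λ.0 1))) (λ.λ.λ.0 1)
  [1] (λ.λ.λ.λ.0 1) (λ.(λ.λ.λ.0 1) (λ.λ.0 1))
  [2] λ.λ.λ.0 1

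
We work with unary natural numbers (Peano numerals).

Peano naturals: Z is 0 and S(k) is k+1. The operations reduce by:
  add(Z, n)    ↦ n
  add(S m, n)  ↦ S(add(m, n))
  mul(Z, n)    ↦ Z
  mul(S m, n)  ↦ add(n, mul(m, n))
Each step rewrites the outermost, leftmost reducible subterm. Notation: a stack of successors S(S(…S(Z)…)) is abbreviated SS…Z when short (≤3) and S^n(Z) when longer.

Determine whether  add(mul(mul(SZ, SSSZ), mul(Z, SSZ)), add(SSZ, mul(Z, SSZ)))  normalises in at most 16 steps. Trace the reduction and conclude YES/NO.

  start: add(mul(mul(SZ, SSSZ), mul(Z, SSZ)), add(SSZ, mul(Z, SSZ)))
  step 1: add(mul(add(SSSZ, mul(Z, SSSZ)), mul(Z, SSZ)), add(SSZ, mul(Z, SSZ)))
  step 2: add(mul(S(add(SSZ, mul(Z, SSSZ))), mul(Z, SSZ)), add(SSZ, mul(Z, SSZ)))
  step 3: add(add(mul(Z, SSZ), mul(add(SSZ, mul(Z, SSSZ)), mul(Z, SSZ))), add(SSZ, mul(Z, SSZ)))
  step 4: add(add(Z, mul(add(SSZ, mul(Z, SSSZ)), mul(Z, SSZ))), add(SSZ, mul(Z, SSZ)))
  step 5: add(mul(add(SSZ, mul(Z, SSSZ)), mul(Z, SSZ)), add(SSZ, mul(Z, SSZ)))
  step 6: add(mul(S(add(SZ, mul(Z, SSSZ))), mul(Z, SSZ)), add(SSZ, mul(Z, SSZ)))
  step 7: add(add(mul(Z, SSZ), mul(add(SZ, mul(Z, SSSZ)), mul(Z, SSZ))), add(SSZ, mul(Z, SSZ)))
  step 8: add(add(Z, mul(add(SZ, mul(Z, SSSZ)), mul(Z, SSZ))), add(SSZ, mul(Z, SSZ)))
  step 9: add(mul(add(SZ, mul(Z, SSSZ)), mul(Z, SSZ)), add(SSZ, mul(Z, SSZ)))
  step 10: add(mul(S(add(Z, mul(Z, SSSZ))), mul(Z, SSZ)), add(SSZ, mul(Z, SSZ)))
  step 11: add(add(mul(Z, SSZ), mul(add(Z, mul(Z, SSSZ)), mul(Z, SSZ))), add(SSZ, mul(Z, SSZ)))
  step 12: add(add(Z, mul(add(Z, mul(Z, SSSZ)), mul(Z, SSZ))), add(SSZ, mul(Z, SSZ)))
  step 13: add(mul(add(Z, mul(Z, SSSZ)), mul(Z, SSZ)), add(SSZ, mul(Z, SSZ)))
  step 14: add(mul(mul(Z, SSSZ), mul(Z, SSZ)), add(SSZ, mul(Z, SSZ)))
  step 15: add(mul(Z, mul(Z, SSZ)), add(SSZ, mul(Z, SSZ)))
  step 16: add(Z, add(SSZ, mul(Z, SSZ)))

Answer: NO — after 16 steps the term is add(Z, add(SSZ, mul(Z, SSZ))), not yet normal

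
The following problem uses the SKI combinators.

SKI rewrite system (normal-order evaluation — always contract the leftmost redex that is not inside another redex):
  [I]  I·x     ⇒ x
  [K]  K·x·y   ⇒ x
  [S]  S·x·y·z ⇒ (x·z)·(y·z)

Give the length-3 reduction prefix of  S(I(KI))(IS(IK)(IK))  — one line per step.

  start: S(I(KI))(IS(IK)(IK))
  [1] S(KI)(IS(IK)(IK))
  [2] S(KI)(S(IK)(IK))
  [3] S(KI)(SK(IK))

Answer: after 3 steps: S(KI)(SK(IK))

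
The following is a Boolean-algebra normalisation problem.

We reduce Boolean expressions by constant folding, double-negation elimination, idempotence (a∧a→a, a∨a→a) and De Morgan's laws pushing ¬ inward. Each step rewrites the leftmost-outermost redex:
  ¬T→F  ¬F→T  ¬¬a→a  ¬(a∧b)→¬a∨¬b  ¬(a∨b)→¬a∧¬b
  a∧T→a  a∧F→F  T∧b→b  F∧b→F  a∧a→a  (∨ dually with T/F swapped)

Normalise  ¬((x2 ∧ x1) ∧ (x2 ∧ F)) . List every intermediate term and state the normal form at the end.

  start: ¬((x2 ∧ x1) ∧ (x2 ∧ F))
  step 1: ¬(x2 ∧ x1) ∨ ¬(x2 ∧ F)
  step 2: (¬x2 ∨ ¬x1) ∨ ¬(x2 ∧ F)
  step 3: (¬x2 ∨ ¬x1) ∨ (¬x2 ∨ ¬F)
  step 4: (¬x2 ∨ ¬x1) ∨ (¬x2 ∨ T)
  step 5: (¬x2 ∨ ¬x1) ∨ T
  step 6: T

Answer: normal form = T  (in 6 steps)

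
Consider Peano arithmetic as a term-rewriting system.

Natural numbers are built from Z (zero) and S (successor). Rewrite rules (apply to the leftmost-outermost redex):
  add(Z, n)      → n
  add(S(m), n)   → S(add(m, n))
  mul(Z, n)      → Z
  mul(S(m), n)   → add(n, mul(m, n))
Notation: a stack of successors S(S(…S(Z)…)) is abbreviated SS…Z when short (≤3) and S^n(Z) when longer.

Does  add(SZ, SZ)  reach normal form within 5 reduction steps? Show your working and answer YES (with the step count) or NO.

  start: add(SZ, SZ)
  [1] S(add(Z, SZ))
  [2] SSZ

Answer: YES — reaches normal form SSZ in 2 ≤ 5 steps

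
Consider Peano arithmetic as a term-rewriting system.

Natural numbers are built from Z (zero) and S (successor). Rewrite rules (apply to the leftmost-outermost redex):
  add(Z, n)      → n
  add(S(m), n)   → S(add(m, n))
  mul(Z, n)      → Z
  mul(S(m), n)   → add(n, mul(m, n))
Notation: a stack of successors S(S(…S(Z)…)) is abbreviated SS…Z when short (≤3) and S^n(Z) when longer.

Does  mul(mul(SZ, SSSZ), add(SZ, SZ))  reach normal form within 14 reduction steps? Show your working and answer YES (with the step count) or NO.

Answer: NO — after 14 steps the term is S(S(S(S(add(Z, mul(add(SZ, mul(Z, SSSZ)), add(SZ, SZ))))))), not yet normal

Derivation:
  start: mul(mul(SZ, SSSZ), add(SZ, SZ))
  →1  mul(add(SSSZ, mul(Z, SSSZ)), add(SZ, SZ))
  →2  mul(S(add(SSZ, mul(Z, SSSZ))), add(SZ, SZ))
  →3  add(add(SZ, SZ), mul(add(SSZ, mul(Z, SSSZ)), add(SZ, SZ)))
  →4  add(S(add(Z, SZ)), mul(add(SSZ, mul(Z, SSSZ)), add(SZ, SZ)))
  →5  S(add(add(Z, SZ), mul(add(SSZ, mul(Z, SSSZ)), add(SZ, SZ))))
  →6  S(add(SZ, mul(add(SSZ, mul(Z, SSSZ)), add(SZ, SZ))))
  →7  S(S(add(Z, mul(add(SSZ, mul(Z, SSSZ)), add(SZ, SZ)))))
  →8  S(S(mul(add(SSZ, mul(Z, SSSZ)), add(SZ, SZ))))
  →9  S(S(mul(S(add(SZ, mul(Z, SSSZ))), add(SZ, SZ))))
  →10  S(S(add(add(SZ, SZ), mul(add(SZ, mul(Z, SSSZ)), add(SZ, SZ)))))
  →11  S(S(add(S(add(Z, SZ)), mul(add(SZ, mul(Z, SSSZ)), add(SZ, SZ)))))
  →12  S(S(S(add(add(Z, SZ), mul(add(SZ, mul(Z, SSSZ)), add(SZ, SZ))))))
  →13  S(S(S(add(SZ, mul(add(SZ, mul(Z, SSSZ)), add(SZ, SZ))))))
  →14  S(S(S(S(add(Z, mul(add(SZ, mul(Z, SSSZ)), add(SZ, SZ)))))))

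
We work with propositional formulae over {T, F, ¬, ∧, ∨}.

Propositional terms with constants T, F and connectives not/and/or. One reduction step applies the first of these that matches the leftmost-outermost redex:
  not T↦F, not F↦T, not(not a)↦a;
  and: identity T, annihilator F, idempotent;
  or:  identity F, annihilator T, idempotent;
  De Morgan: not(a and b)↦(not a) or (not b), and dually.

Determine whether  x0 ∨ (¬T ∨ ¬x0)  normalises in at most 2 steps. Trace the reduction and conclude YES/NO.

Answer: YES — reaches normal form x0 ∨ ¬x0 in 2 ≤ 2 steps

Working:
  start: x0 ∨ (¬T ∨ ¬x0)
  [1] x0 ∨ (F ∨ ¬x0)
  [2] x0 ∨ ¬x0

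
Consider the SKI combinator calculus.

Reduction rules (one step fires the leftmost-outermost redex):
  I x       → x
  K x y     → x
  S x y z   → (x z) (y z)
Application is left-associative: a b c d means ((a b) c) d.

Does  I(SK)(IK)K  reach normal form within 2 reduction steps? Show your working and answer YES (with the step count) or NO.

  start: I(SK)(IK)K
  →1  SK(IK)K
  →2  KK(IKK)

Answer: NO — after 2 steps the term is KK(IKK), not yet normal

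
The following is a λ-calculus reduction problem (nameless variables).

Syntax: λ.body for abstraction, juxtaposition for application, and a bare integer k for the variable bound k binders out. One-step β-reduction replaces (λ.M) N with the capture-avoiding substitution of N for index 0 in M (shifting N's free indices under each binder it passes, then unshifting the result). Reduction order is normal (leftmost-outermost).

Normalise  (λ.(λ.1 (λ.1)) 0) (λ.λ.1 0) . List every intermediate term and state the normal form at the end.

Answer: normal form = λ.λ.λ.1 0  (in 4 steps)

Reduction:
  start: (λ.(λ.1 (λ.1)) 0) (λ.λ.1 0)
  step 1: (λ.(λ.λ.1 0) (λ.1)) (λ.λ.1 0)
  step 2: (λ.λ.1 0) (λ.λ.λ.1 0)
  step 3: λ.(λ.λ.λ.1 0) 0
  step 4: λ.λ.λ.1 0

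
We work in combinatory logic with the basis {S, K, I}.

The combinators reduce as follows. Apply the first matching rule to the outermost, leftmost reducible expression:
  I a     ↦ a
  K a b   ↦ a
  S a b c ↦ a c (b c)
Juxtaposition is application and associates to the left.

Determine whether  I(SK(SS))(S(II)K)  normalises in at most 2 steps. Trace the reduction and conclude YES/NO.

  start: I(SK(SS))(S(II)K)
  →1  SK(SS)(S(II)K)
  →2  K(S(II)K)(SS(S(II)K))

Answer: NO — after 2 steps the term is K(S(II)K)(SS(S(II)K)), not yet normal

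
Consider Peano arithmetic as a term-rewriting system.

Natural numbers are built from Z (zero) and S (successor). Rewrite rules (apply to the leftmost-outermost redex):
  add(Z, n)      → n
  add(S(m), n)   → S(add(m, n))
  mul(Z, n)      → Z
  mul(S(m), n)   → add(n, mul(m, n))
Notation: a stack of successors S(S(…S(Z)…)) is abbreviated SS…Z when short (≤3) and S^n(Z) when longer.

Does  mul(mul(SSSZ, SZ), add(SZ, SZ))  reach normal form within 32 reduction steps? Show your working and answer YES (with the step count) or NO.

  start: mul(mul(SSSZ, SZ), add(SZ, SZ))
  →1  mul(add(SZ, mul(SSZ, SZ)), add(SZ, SZ))
  →2  mul(S(add(Z, mul(SSZ, SZ))), add(SZ, SZ))
  →3  add(add(SZ, SZ), mul(add(Z, mul(SSZ, SZ)), add(SZ, SZ)))
  →4  add(S(add(Z, SZ)), mul(add(Z, mul(SSZ, SZ)), add(SZ, SZ)))
  →5  S(add(add(Z, SZ), mul(add(Z, mul(SSZ, SZ)), add(SZ, SZ))))
  →6  S(add(SZ, mul(add(Z, mul(SSZ, SZ)), add(SZ, SZ))))
  →7  S(S(add(Z, mul(add(Z, mul(SSZ, SZ)), add(SZ, SZ)))))
  →8  S(S(mul(add(Z, mul(SSZ, SZ)), add(SZ, SZ))))
  →9  S(S(mul(mul(SSZ, SZ), add(SZ, SZ))))
  →10  S(S(mul(add(SZ, mul(SZ, SZ)), add(SZ, SZ))))
  →11  S(S(mul(S(add(Z, mul(SZ, SZ))), add(SZ, SZ))))
  →12  S(S(add(add(SZ, SZ), mul(add(Z, mul(SZ, SZ)), add(SZ, SZ)))))
  →13  S(S(add(S(add(Z, SZ)), mul(add(Z, mul(SZ, SZ)), add(SZ, SZ)))))
  →14  S(S(S(add(add(Z, SZ), mul(add(Z, mul(SZ, SZ)), add(SZ, SZ))))))
  →15  S(S(S(add(SZ, mul(add(Z, mul(SZ, SZ)), add(SZ, SZ))))))
  →16  S(S(S(S(add(Z, mul(add(Z, mul(SZ, SZ)), add(SZ, SZ)))))))
  →17  S(S(S(S(mul(add(Z, mul(SZ, SZ)), add(SZ, SZ))))))
  →18  S(S(S(S(mul(mul(SZ, SZ), add(SZ, SZ))))))
  →19  S(S(S(S(mul(add(SZ, mul(Z, SZ)), add(SZ, SZ))))))
  →20  S(S(S(S(mul(S(add(Z, mul(Z, SZ))), add(SZ, SZ))))))
  →21  S(S(S(S(add(add(SZ, SZ), mul(add(Z, mul(Z, SZ)), add(SZ, SZ)))))))
  →22  S(S(S(S(add(S(add(Z, SZ)), mul(add(Z, mul(Z, SZ)), add(SZ, SZ)))))))
  →23  S(S(S(S(S(add(add(Z, SZ), mul(add(Z, mul(Z, SZ)), add(SZ, SZ))))))))
  →24  S(S(S(S(S(add(SZ, mul(add(Z, mul(Z, SZ)), add(SZ, SZ))))))))
  →25  S(S(S(S(S(S(add(Z, mul(add(Z, mul(Z, SZ)), add(SZ, SZ)))))))))
  →26  S(S(S(S(S(S(mul(add(Z, mul(Z, SZ)), add(SZ, SZ))))))))
  →27  S(S(S(S(S(S(mul(mul(Z, SZ), add(SZ, SZ))))))))
  →28  S(S(S(S(S(S(mul(Z, add(SZ, SZ))))))))
  →29  S^6(Z)

Answer: YES — reaches normal form S^6(Z) in 29 ≤ 32 steps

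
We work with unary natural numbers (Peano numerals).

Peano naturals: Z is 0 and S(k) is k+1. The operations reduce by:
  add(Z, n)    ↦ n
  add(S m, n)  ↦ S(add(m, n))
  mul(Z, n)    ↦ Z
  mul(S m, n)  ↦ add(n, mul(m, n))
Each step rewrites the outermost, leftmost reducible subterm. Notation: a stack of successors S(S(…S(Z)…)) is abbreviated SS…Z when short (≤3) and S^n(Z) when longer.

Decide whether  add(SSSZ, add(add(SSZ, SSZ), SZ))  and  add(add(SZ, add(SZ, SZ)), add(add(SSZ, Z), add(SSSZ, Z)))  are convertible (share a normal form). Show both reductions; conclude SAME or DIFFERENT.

Answer: SAME — A ⇓ S^8(Z), B ⇓ S^8(Z)

Working:
Term A:
  start: add(SSSZ, add(add(SSZ, SSZ), SZ))
  [1] S(add(SSZ, add(add(SSZ, SSZ), SZ)))
  [2] S(S(add(SZ, add(add(SSZ, SSZ), SZ))))
  [3] S(S(S(add(Z, add(add(SSZ, SSZ), SZ)))))
  [4] S(S(S(add(add(SSZ, SSZ), SZ))))
  [5] S(S(S(add(S(add(SZ, SSZ)), SZ))))
  [6] S(S(S(S(add(add(SZ, SSZ), SZ)))))
  [7] S(S(S(S(add(S(add(Z, SSZ)), SZ)))))
  [8] S(S(S(S(S(add(add(Z, SSZ), SZ))))))
  [9] S(S(S(S(S(add(SSZ, SZ))))))
  [10] S(S(S(S(S(S(add(SZ, SZ)))))))
  [11] S(S(S(S(S(S(S(add(Z, SZ))))))))
  [12] S^8(Z)

Term B:
  start: add(add(SZ, add(SZ, SZ)), add(add(SSZ, Z), add(SSSZ, Z)))
  [1] add(S(add(Z, add(SZ, SZ))), add(add(SSZ, Z), add(SSSZ, Z)))
  [2] S(add(add(Z, add(SZ, SZ)), add(add(SSZ, Z), add(SSSZ, Z))))
  [3] S(add(add(SZ, SZ), add(add(SSZ, Z), add(SSSZ, Z))))
  [4] S(add(S(add(Z, SZ)), add(add(SSZ, Z), add(SSSZ, Z))))
  [5] S(S(add(add(Z, SZ), add(add(SSZ, Z), add(SSSZ, Z)))))
  [6] S(S(add(SZ, add(add(SSZ, Z), add(SSSZ, Z)))))
  [7] S(S(S(add(Z, add(add(SSZ, Z), add(SSSZ, Z))))))
  [8] S(S(S(add(add(SSZ, Z), add(SSSZ, Z)))))
  [9] S(S(S(add(S(add(SZ, Z)), add(SSSZ, Z)))))
  [10] S(S(S(S(add(add(SZ, Z), add(SSSZ, Z))))))
  [11] S(S(S(S(add(S(add(Z, Z)), add(SSSZ, Z))))))
  [12] S(S(S(S(S(add(add(Z, Z), add(SSSZ, Z)))))))
  [13] S(S(S(S(S(add(Z, add(SSSZ, Z)))))))
  [14] S(S(S(S(S(add(SSSZ, Z))))))
  [15] S(S(S(S(S(S(add(SSZ, Z)))))))
  [16] S(S(S(S(S(S(S(add(SZ, Z))))))))
  [17] S(S(S(S(S(S(S(S(add(Z, Z)))))))))
  [18] S^8(Z)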